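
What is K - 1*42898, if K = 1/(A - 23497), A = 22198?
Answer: -55724503/1299 ≈ -42898.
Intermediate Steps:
K = -1/1299 (K = 1/(22198 - 23497) = 1/(-1299) = -1/1299 ≈ -0.00076982)
K - 1*42898 = -1/1299 - 1*42898 = -1/1299 - 42898 = -55724503/1299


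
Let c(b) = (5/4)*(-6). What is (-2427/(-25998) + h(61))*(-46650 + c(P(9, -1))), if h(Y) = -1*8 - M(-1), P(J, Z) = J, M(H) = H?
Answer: 5585182695/17332 ≈ 3.2225e+5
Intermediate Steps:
h(Y) = -7 (h(Y) = -1*8 - 1*(-1) = -8 + 1 = -7)
c(b) = -15/2 (c(b) = (5*(¼))*(-6) = (5/4)*(-6) = -15/2)
(-2427/(-25998) + h(61))*(-46650 + c(P(9, -1))) = (-2427/(-25998) - 7)*(-46650 - 15/2) = (-2427*(-1/25998) - 7)*(-93315/2) = (809/8666 - 7)*(-93315/2) = -59853/8666*(-93315/2) = 5585182695/17332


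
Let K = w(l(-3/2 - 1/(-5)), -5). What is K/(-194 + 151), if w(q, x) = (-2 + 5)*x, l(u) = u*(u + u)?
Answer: 15/43 ≈ 0.34884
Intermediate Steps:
l(u) = 2*u² (l(u) = u*(2*u) = 2*u²)
w(q, x) = 3*x
K = -15 (K = 3*(-5) = -15)
K/(-194 + 151) = -15/(-194 + 151) = -15/(-43) = -15*(-1/43) = 15/43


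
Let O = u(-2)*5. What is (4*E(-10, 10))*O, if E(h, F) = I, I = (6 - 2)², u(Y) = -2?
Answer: -640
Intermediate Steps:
I = 16 (I = 4² = 16)
E(h, F) = 16
O = -10 (O = -2*5 = -10)
(4*E(-10, 10))*O = (4*16)*(-10) = 64*(-10) = -640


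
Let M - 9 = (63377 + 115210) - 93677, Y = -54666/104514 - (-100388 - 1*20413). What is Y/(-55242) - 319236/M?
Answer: -2999238990690/504408584801 ≈ -5.9461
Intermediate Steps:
Y = 2104223508/17419 (Y = -54666*1/104514 - (-100388 - 20413) = -9111/17419 - 1*(-120801) = -9111/17419 + 120801 = 2104223508/17419 ≈ 1.2080e+5)
M = 84919 (M = 9 + ((63377 + 115210) - 93677) = 9 + (178587 - 93677) = 9 + 84910 = 84919)
Y/(-55242) - 319236/M = (2104223508/17419)/(-55242) - 319236/84919 = (2104223508/17419)*(-1/55242) - 319236*1/84919 = -12989034/5939879 - 319236/84919 = -2999238990690/504408584801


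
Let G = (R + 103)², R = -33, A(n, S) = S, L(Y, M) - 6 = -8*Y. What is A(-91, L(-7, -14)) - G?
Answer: -4838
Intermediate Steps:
L(Y, M) = 6 - 8*Y
G = 4900 (G = (-33 + 103)² = 70² = 4900)
A(-91, L(-7, -14)) - G = (6 - 8*(-7)) - 1*4900 = (6 + 56) - 4900 = 62 - 4900 = -4838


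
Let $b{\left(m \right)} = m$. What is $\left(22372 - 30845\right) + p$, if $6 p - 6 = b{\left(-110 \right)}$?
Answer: $- \frac{25471}{3} \approx -8490.3$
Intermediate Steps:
$p = - \frac{52}{3}$ ($p = 1 + \frac{1}{6} \left(-110\right) = 1 - \frac{55}{3} = - \frac{52}{3} \approx -17.333$)
$\left(22372 - 30845\right) + p = \left(22372 - 30845\right) - \frac{52}{3} = -8473 - \frac{52}{3} = - \frac{25471}{3}$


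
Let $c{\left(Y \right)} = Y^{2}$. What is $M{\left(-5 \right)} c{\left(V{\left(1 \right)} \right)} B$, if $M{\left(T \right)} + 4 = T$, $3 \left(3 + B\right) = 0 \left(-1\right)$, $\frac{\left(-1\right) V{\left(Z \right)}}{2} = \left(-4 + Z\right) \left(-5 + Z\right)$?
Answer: $15552$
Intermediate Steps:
$V{\left(Z \right)} = - 2 \left(-5 + Z\right) \left(-4 + Z\right)$ ($V{\left(Z \right)} = - 2 \left(-4 + Z\right) \left(-5 + Z\right) = - 2 \left(-5 + Z\right) \left(-4 + Z\right)$)
$B = -3$ ($B = -3 + \frac{0 \left(-1\right)}{3} = -3 + \frac{1}{3} \cdot 0 = -3 + 0 = -3$)
$M{\left(T \right)} = -4 + T$
$M{\left(-5 \right)} c{\left(V{\left(1 \right)} \right)} B = \left(-4 - 5\right) \left(-40 - 2 \cdot 1^{2} + 18 \cdot 1\right)^{2} \left(-3\right) = - 9 \left(-40 - 2 + 18\right)^{2} \left(-3\right) = - 9 \left(-24\right)^{2} \left(-3\right) = \left(-9\right) 576 \left(-3\right) = \left(-5184\right) \left(-3\right) = 15552$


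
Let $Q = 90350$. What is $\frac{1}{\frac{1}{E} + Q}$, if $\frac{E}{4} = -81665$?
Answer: $\frac{326660}{29513730999} \approx 1.1068 \cdot 10^{-5}$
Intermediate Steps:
$E = -326660$ ($E = 4 \left(-81665\right) = -326660$)
$\frac{1}{\frac{1}{E} + Q} = \frac{1}{\frac{1}{-326660} + 90350} = \frac{1}{- \frac{1}{326660} + 90350} = \frac{1}{\frac{29513730999}{326660}} = \frac{326660}{29513730999}$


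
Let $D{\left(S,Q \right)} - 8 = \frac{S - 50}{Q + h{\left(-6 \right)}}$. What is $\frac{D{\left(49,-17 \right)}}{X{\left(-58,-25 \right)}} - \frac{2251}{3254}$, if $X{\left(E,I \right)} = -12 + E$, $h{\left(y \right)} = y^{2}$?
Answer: $- \frac{871296}{1081955} \approx -0.8053$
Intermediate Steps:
$D{\left(S,Q \right)} = 8 + \frac{-50 + S}{36 + Q}$ ($D{\left(S,Q \right)} = 8 + \frac{S - 50}{Q + \left(-6\right)^{2}} = 8 + \frac{-50 + S}{Q + 36} = 8 + \frac{-50 + S}{36 + Q}$)
$\frac{D{\left(49,-17 \right)}}{X{\left(-58,-25 \right)}} - \frac{2251}{3254} = \frac{\frac{1}{36 - 17} \left(238 + 49 + 8 \left(-17\right)\right)}{-12 - 58} - \frac{2251}{3254} = \frac{\frac{1}{19} \left(238 + 49 - 136\right)}{-70} - \frac{2251}{3254} = \frac{1}{19} \cdot 151 \left(- \frac{1}{70}\right) - \frac{2251}{3254} = \frac{151}{19} \left(- \frac{1}{70}\right) - \frac{2251}{3254} = - \frac{151}{1330} - \frac{2251}{3254} = - \frac{871296}{1081955}$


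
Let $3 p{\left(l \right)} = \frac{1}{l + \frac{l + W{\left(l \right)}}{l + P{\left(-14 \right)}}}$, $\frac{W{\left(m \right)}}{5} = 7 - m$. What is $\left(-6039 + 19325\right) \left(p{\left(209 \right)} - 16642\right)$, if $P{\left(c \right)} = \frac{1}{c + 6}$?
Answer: $- \frac{75801850667270}{342831} \approx -2.2111 \cdot 10^{8}$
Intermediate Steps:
$W{\left(m \right)} = 35 - 5 m$ ($W{\left(m \right)} = 5 \left(7 - m\right) = 35 - 5 m$)
$P{\left(c \right)} = \frac{1}{6 + c}$
$p{\left(l \right)} = \frac{1}{3 \left(l + \frac{35 - 4 l}{- \frac{1}{8} + l}\right)}$ ($p{\left(l \right)} = \frac{1}{3 \left(l + \frac{l - \left(-35 + 5 l\right)}{l + \frac{1}{6 - 14}}\right)} = \frac{1}{3 \left(l + \frac{35 - 4 l}{l + \frac{1}{-8}}\right)} = \frac{1}{3 \left(l + \frac{35 - 4 l}{l - \frac{1}{8}}\right)} = \frac{1}{3 \left(l + \frac{35 - 4 l}{- \frac{1}{8} + l}\right)}$)
$\left(-6039 + 19325\right) \left(p{\left(209 \right)} - 16642\right) = \left(-6039 + 19325\right) \left(\frac{-1 + 8 \cdot 209}{3 \left(280 - 6897 + 8 \cdot 209^{2}\right)} - 16642\right) = 13286 \left(\frac{-1 + 1672}{3 \left(280 - 6897 + 8 \cdot 43681\right)} - 16642\right) = 13286 \left(\frac{1}{3} \frac{1}{280 - 6897 + 349448} \cdot 1671 - 16642\right) = 13286 \left(\frac{1}{3} \cdot \frac{1}{342831} \cdot 1671 - 16642\right) = 13286 \left(\frac{557}{342831} - 16642\right) = 13286 \left(- \frac{5705392945}{342831}\right) = - \frac{75801850667270}{342831}$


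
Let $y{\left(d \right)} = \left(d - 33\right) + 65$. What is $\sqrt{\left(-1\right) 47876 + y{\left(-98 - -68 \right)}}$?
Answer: $i \sqrt{47874} \approx 218.8 i$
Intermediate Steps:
$y{\left(d \right)} = 32 + d$ ($y{\left(d \right)} = \left(-33 + d\right) + 65 = 32 + d$)
$\sqrt{\left(-1\right) 47876 + y{\left(-98 - -68 \right)}} = \sqrt{\left(-1\right) 47876 + \left(32 - 30\right)} = \sqrt{-47876 + \left(32 + \left(-98 + 68\right)\right)} = \sqrt{-47876 + \left(32 - 30\right)} = \sqrt{-47876 + 2} = \sqrt{-47874} = i \sqrt{47874}$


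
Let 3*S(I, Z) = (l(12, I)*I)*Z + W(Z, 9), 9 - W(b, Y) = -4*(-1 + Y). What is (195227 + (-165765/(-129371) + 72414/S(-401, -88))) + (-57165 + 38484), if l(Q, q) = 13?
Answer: 10478722617602617/59353474235 ≈ 1.7655e+5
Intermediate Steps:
W(b, Y) = 5 + 4*Y (W(b, Y) = 9 - (-4)*(-1 + Y) = 9 - (4 - 4*Y) = 9 + (-4 + 4*Y) = 5 + 4*Y)
S(I, Z) = 41/3 + 13*I*Z/3 (S(I, Z) = ((13*I)*Z + (5 + 4*9))/3 = (13*I*Z + (5 + 36))/3 = (13*I*Z + 41)/3 = (41 + 13*I*Z)/3 = 41/3 + 13*I*Z/3)
(195227 + (-165765/(-129371) + 72414/S(-401, -88))) + (-57165 + 38484) = (195227 + (-165765/(-129371) + 72414/(41/3 + (13/3)*(-401)*(-88)))) + (-57165 + 38484) = (195227 + (-165765*(-1/129371) + 72414/(41/3 + 458744/3))) - 18681 = (195227 + (165765/129371 + 72414/(458785/3))) - 18681 = (195227 + (165765/129371 + 72414*(3/458785))) - 18681 = (195227 + (165765/129371 + 217242/458785)) - 18681 = (195227 + 104155310307/59353474235) - 18681 = 11587504869786652/59353474235 - 18681 = 10478722617602617/59353474235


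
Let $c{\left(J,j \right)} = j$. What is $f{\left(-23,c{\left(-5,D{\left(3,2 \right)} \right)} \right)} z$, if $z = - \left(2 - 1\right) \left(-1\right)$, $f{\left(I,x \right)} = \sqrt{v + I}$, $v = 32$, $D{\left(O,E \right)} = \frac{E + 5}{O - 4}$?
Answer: $3$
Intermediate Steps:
$D{\left(O,E \right)} = \frac{5 + E}{-4 + O}$
$f{\left(I,x \right)} = \sqrt{32 + I}$
$z = 1$ ($z = - 1 \left(-1\right) = \left(-1\right) \left(-1\right) = 1$)
$f{\left(-23,c{\left(-5,D{\left(3,2 \right)} \right)} \right)} z = \sqrt{32 - 23} \cdot 1 = \sqrt{9} \cdot 1 = 3 \cdot 1 = 3$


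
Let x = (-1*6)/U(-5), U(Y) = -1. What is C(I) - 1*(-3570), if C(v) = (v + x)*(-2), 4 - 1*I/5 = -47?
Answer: 3048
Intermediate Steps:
x = 6 (x = -1*6/(-1) = -6*(-1) = 6)
I = 255 (I = 20 - 5*(-47) = 20 + 235 = 255)
C(v) = -12 - 2*v (C(v) = (v + 6)*(-2) = (6 + v)*(-2) = -12 - 2*v)
C(I) - 1*(-3570) = (-12 - 2*255) - 1*(-3570) = (-12 - 510) + 3570 = -522 + 3570 = 3048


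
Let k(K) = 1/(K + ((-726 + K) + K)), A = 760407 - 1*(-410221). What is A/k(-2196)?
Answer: -8561973192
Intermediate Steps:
A = 1170628 (A = 760407 + 410221 = 1170628)
k(K) = 1/(-726 + 3*K) (k(K) = 1/(K + (-726 + 2*K)) = 1/(-726 + 3*K))
A/k(-2196) = 1170628/((1/(3*(-242 - 2196)))) = 1170628/(((⅓)/(-2438))) = 1170628/(((⅓)*(-1/2438))) = 1170628/(-1/7314) = 1170628*(-7314) = -8561973192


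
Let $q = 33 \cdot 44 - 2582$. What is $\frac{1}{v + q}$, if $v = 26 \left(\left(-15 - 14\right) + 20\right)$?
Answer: $- \frac{1}{1364} \approx -0.00073314$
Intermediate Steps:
$q = -1130$ ($q = 1452 - 2582 = -1130$)
$v = -234$ ($v = 26 \left(-29 + 20\right) = 26 \left(-9\right) = -234$)
$\frac{1}{v + q} = \frac{1}{-234 - 1130} = \frac{1}{-1364} = - \frac{1}{1364}$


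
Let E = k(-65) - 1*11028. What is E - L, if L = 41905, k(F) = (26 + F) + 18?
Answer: -52954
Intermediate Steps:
k(F) = 44 + F
E = -11049 (E = (44 - 65) - 1*11028 = -21 - 11028 = -11049)
E - L = -11049 - 1*41905 = -11049 - 41905 = -52954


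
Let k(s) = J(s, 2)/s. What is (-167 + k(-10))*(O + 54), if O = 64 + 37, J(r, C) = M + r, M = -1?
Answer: -51429/2 ≈ -25715.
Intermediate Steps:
J(r, C) = -1 + r
O = 101
k(s) = (-1 + s)/s
(-167 + k(-10))*(O + 54) = (-167 + (-1 - 10)/(-10))*(101 + 54) = (-167 - 1/10*(-11))*155 = (-167 + 11/10)*155 = -1659/10*155 = -51429/2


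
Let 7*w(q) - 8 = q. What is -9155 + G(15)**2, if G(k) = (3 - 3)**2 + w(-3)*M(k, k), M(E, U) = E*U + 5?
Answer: 873905/49 ≈ 17835.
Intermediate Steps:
M(E, U) = 5 + E*U
w(q) = 8/7 + q/7
G(k) = 25/7 + 5*k**2/7 (G(k) = (3 - 3)**2 + (8/7 + (1/7)*(-3))*(5 + k*k) = 0**2 + (8/7 - 3/7)*(5 + k**2) = 0 + 5*(5 + k**2)/7 = 0 + (25/7 + 5*k**2/7) = 25/7 + 5*k**2/7)
-9155 + G(15)**2 = -9155 + (25/7 + (5/7)*15**2)**2 = -9155 + (25/7 + (5/7)*225)**2 = -9155 + (25/7 + 1125/7)**2 = -9155 + (1150/7)**2 = -9155 + 1322500/49 = 873905/49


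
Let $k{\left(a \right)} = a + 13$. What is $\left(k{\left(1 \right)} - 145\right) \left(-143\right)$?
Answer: $18733$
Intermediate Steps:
$k{\left(a \right)} = 13 + a$
$\left(k{\left(1 \right)} - 145\right) \left(-143\right) = \left(\left(13 + 1\right) - 145\right) \left(-143\right) = \left(14 - 145\right) \left(-143\right) = \left(-131\right) \left(-143\right) = 18733$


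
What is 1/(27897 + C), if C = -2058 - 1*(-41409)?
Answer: 1/67248 ≈ 1.4870e-5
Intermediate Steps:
C = 39351 (C = -2058 + 41409 = 39351)
1/(27897 + C) = 1/(27897 + 39351) = 1/67248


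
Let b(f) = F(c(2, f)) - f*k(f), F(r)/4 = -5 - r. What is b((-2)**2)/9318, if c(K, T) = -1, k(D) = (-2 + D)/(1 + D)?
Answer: -44/23295 ≈ -0.0018888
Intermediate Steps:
k(D) = (-2 + D)/(1 + D)
F(r) = -20 - 4*r (F(r) = 4*(-5 - r) = -20 - 4*r)
b(f) = -16 - f*(-2 + f)/(1 + f) (b(f) = (-20 - 4*(-1)) - f*(-2 + f)/(1 + f) = (-20 + 4) - f*(-2 + f)/(1 + f) = -16 - f*(-2 + f)/(1 + f))
b((-2)**2)/9318 = ((-16 - ((-2)**2)**2 - 14*(-2)**2)/(1 + (-2)**2))/9318 = ((-16 - 1*4**2 - 14*4)/(1 + 4))*(1/9318) = ((-16 - 1*16 - 56)/5)*(1/9318) = ((-16 - 16 - 56)/5)*(1/9318) = ((1/5)*(-88))*(1/9318) = -88/5*1/9318 = -44/23295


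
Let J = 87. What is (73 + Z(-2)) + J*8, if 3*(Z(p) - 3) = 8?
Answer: 2324/3 ≈ 774.67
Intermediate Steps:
Z(p) = 17/3 (Z(p) = 3 + (⅓)*8 = 3 + 8/3 = 17/3)
(73 + Z(-2)) + J*8 = (73 + 17/3) + 87*8 = 236/3 + 696 = 2324/3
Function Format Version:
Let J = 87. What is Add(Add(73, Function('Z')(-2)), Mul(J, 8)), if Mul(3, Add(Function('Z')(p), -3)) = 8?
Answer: Rational(2324, 3) ≈ 774.67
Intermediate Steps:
Function('Z')(p) = Rational(17, 3) (Function('Z')(p) = Add(3, Mul(Rational(1, 3), 8)) = Add(3, Rational(8, 3)) = Rational(17, 3))
Add(Add(73, Function('Z')(-2)), Mul(J, 8)) = Add(Add(73, Rational(17, 3)), Mul(87, 8)) = Add(Rational(236, 3), 696) = Rational(2324, 3)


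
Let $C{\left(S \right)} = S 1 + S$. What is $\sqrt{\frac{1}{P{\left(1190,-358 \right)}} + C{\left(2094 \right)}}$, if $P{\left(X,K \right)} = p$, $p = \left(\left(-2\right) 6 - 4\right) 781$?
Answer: $\frac{\sqrt{40872265907}}{3124} \approx 64.715$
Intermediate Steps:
$C{\left(S \right)} = 2 S$ ($C{\left(S \right)} = S + S = 2 S$)
$p = -12496$ ($p = \left(-12 - 4\right) 781 = \left(-16\right) 781 = -12496$)
$P{\left(X,K \right)} = -12496$
$\sqrt{\frac{1}{P{\left(1190,-358 \right)}} + C{\left(2094 \right)}} = \sqrt{\frac{1}{-12496} + 2 \cdot 2094} = \sqrt{- \frac{1}{12496} + 4188} = \sqrt{\frac{52333247}{12496}} = \frac{\sqrt{40872265907}}{3124}$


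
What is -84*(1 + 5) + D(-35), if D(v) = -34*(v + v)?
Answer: 1876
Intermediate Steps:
D(v) = -68*v
-84*(1 + 5) + D(-35) = -84*(1 + 5) - 68*(-35) = -84*6 + 2380 = -14*36 + 2380 = -504 + 2380 = 1876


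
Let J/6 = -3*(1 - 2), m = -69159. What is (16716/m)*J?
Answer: -100296/23053 ≈ -4.3507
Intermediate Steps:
J = 18 (J = 6*(-3*(1 - 2)) = 6*(-3*(-1)) = 6*3 = 18)
(16716/m)*J = (16716/(-69159))*18 = (16716*(-1/69159))*18 = -5572/23053*18 = -100296/23053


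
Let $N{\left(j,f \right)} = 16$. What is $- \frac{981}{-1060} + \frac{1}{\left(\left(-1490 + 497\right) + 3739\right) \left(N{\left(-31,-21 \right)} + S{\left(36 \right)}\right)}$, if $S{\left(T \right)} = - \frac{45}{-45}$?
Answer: $\frac{22898051}{24741460} \approx 0.92549$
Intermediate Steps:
$S{\left(T \right)} = 1$ ($S{\left(T \right)} = \left(-45\right) \left(- \frac{1}{45}\right) = 1$)
$- \frac{981}{-1060} + \frac{1}{\left(\left(-1490 + 497\right) + 3739\right) \left(N{\left(-31,-21 \right)} + S{\left(36 \right)}\right)} = - \frac{981}{-1060} + \frac{1}{\left(\left(-1490 + 497\right) + 3739\right) \left(16 + 1\right)} = \left(-981\right) \left(- \frac{1}{1060}\right) + \frac{1}{\left(-993 + 3739\right) 17} = \frac{981}{1060} + \frac{1}{2746} \cdot \frac{1}{17} = \frac{981}{1060} + \frac{1}{46682} = \frac{22898051}{24741460}$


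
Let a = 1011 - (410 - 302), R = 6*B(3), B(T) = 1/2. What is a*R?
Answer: 2709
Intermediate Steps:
B(T) = ½
R = 3 (R = 6*(½) = 3)
a = 903 (a = 1011 - 1*108 = 1011 - 108 = 903)
a*R = 903*3 = 2709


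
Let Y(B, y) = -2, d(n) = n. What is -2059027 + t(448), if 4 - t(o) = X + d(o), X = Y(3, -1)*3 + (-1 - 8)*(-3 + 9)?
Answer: -2059411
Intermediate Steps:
X = -60 (X = -2*3 + (-1 - 8)*(-3 + 9) = -6 - 9*6 = -6 - 54 = -60)
t(o) = 64 - o (t(o) = 4 - (-60 + o) = 4 + (60 - o) = 64 - o)
-2059027 + t(448) = -2059027 + (64 - 1*448) = -2059027 + (64 - 448) = -2059027 - 384 = -2059411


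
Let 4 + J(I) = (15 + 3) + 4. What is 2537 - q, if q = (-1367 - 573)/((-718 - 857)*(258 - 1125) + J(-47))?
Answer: 3464384531/1365543 ≈ 2537.0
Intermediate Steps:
J(I) = 18 (J(I) = -4 + ((15 + 3) + 4) = -4 + (18 + 4) = -4 + 22 = 18)
q = -1940/1365543 (q = (-1367 - 573)/((-718 - 857)*(258 - 1125) + 18) = -1940/(-1575*(-867) + 18) = -1940/(1365525 + 18) = -1940/1365543 ≈ -0.0014207)
2537 - q = 2537 - 1*(-1940/1365543) = 2537 + 1940/1365543 = 3464384531/1365543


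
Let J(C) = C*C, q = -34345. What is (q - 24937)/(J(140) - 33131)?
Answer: 59282/13531 ≈ 4.3812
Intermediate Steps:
J(C) = C²
(q - 24937)/(J(140) - 33131) = (-34345 - 24937)/(140² - 33131) = -59282/(19600 - 33131) = -59282/(-13531) = -59282*(-1/13531) = 59282/13531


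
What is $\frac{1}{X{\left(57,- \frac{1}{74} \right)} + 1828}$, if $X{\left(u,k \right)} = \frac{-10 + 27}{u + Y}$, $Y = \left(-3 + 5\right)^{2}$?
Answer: $\frac{61}{111525} \approx 0.00054696$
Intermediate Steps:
$Y = 4$ ($Y = 2^{2} = 4$)
$X{\left(u,k \right)} = \frac{17}{4 + u}$ ($X{\left(u,k \right)} = \frac{-10 + 27}{u + 4} = \frac{17}{4 + u}$)
$\frac{1}{X{\left(57,- \frac{1}{74} \right)} + 1828} = \frac{1}{\frac{17}{4 + 57} + 1828} = \frac{1}{\frac{17}{61} + 1828} = \frac{1}{\frac{111525}{61}} = \frac{61}{111525}$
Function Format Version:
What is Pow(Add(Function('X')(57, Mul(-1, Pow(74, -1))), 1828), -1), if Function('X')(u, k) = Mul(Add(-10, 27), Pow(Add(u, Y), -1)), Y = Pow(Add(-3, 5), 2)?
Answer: Rational(61, 111525) ≈ 0.00054696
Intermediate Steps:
Y = 4 (Y = Pow(2, 2) = 4)
Function('X')(u, k) = Mul(17, Pow(Add(4, u), -1)) (Function('X')(u, k) = Mul(Add(-10, 27), Pow(Add(u, 4), -1)) = Mul(17, Pow(Add(4, u), -1)))
Pow(Add(Function('X')(57, Mul(-1, Pow(74, -1))), 1828), -1) = Pow(Add(Mul(17, Pow(Add(4, 57), -1)), 1828), -1) = Pow(Add(Mul(17, Pow(61, -1)), 1828), -1) = Pow(Add(Mul(17, Rational(1, 61)), 1828), -1) = Pow(Add(Rational(17, 61), 1828), -1) = Pow(Rational(111525, 61), -1) = Rational(61, 111525)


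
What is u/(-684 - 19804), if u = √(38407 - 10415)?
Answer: -√6998/10244 ≈ -0.0081661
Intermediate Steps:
u = 2*√6998 (u = √27992 = 2*√6998 ≈ 167.31)
u/(-684 - 19804) = (2*√6998)/(-684 - 19804) = (2*√6998)/(-20488) = (2*√6998)*(-1/20488) = -√6998/10244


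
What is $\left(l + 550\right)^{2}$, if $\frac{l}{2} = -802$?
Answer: $1110916$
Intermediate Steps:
$l = -1604$ ($l = 2 \left(-802\right) = -1604$)
$\left(l + 550\right)^{2} = \left(-1604 + 550\right)^{2} = \left(-1054\right)^{2} = 1110916$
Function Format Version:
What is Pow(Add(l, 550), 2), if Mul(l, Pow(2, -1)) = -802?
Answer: 1110916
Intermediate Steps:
l = -1604 (l = Mul(2, -802) = -1604)
Pow(Add(l, 550), 2) = Pow(Add(-1604, 550), 2) = Pow(-1054, 2) = 1110916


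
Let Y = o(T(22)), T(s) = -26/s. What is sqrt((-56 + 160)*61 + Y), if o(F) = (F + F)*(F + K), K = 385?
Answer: 2*sqrt(164463)/11 ≈ 73.735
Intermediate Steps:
o(F) = 2*F*(385 + F) (o(F) = (F + F)*(F + 385) = (2*F)*(385 + F) = 2*F*(385 + F))
Y = -109772/121 (Y = 2*(-26/22)*(385 - 26/22) = 2*(-26*1/22)*(385 - 26*1/22) = 2*(-13/11)*(385 - 13/11) = 2*(-13/11)*(4222/11) = -109772/121 ≈ -907.21)
sqrt((-56 + 160)*61 + Y) = sqrt((-56 + 160)*61 - 109772/121) = sqrt(104*61 - 109772/121) = sqrt(6344 - 109772/121) = sqrt(657852/121) = 2*sqrt(164463)/11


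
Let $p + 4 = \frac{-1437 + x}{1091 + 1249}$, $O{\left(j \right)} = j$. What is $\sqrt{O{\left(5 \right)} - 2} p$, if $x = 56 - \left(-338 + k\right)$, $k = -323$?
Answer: $- \frac{56 \sqrt{3}}{13} \approx -7.4611$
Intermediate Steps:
$x = 717$ ($x = 56 - \left(-338 - 323\right) = 56 - -661 = 56 + 661 = 717$)
$p = - \frac{56}{13}$ ($p = -4 + \frac{-1437 + 717}{1091 + 1249} = -4 - \frac{720}{2340} = -4 - \frac{4}{13} = - \frac{56}{13} \approx -4.3077$)
$\sqrt{O{\left(5 \right)} - 2} p = \sqrt{5 - 2} \left(- \frac{56}{13}\right) = \sqrt{3} \left(- \frac{56}{13}\right) = - \frac{56 \sqrt{3}}{13}$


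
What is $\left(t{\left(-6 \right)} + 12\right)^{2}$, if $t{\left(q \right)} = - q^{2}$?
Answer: $576$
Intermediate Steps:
$\left(t{\left(-6 \right)} + 12\right)^{2} = \left(- \left(-6\right)^{2} + 12\right)^{2} = \left(\left(-1\right) 36 + 12\right)^{2} = \left(-36 + 12\right)^{2} = \left(-24\right)^{2} = 576$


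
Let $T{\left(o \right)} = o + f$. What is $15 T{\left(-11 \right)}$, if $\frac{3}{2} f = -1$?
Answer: $-175$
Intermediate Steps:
$f = - \frac{2}{3}$ ($f = \frac{2}{3} \left(-1\right) = - \frac{2}{3} \approx -0.66667$)
$T{\left(o \right)} = - \frac{2}{3} + o$ ($T{\left(o \right)} = o - \frac{2}{3} = - \frac{2}{3} + o$)
$15 T{\left(-11 \right)} = 15 \left(- \frac{2}{3} - 11\right) = 15 \left(- \frac{35}{3}\right) = -175$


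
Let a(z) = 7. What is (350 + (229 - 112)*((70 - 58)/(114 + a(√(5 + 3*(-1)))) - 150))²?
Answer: 4325551401616/14641 ≈ 2.9544e+8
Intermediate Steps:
(350 + (229 - 112)*((70 - 58)/(114 + a(√(5 + 3*(-1)))) - 150))² = (350 + (229 - 112)*((70 - 58)/(114 + 7) - 150))² = (350 + 117*(12/121 - 150))² = (350 + 117*(-18138/121))² = (350 - 2122146/121)² = (-2079796/121)² = 4325551401616/14641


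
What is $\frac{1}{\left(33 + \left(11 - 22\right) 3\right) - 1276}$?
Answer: $- \frac{1}{1276} \approx -0.0007837$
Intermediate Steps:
$\frac{1}{\left(33 + \left(11 - 22\right) 3\right) - 1276} = \frac{1}{\left(33 - 33\right) - 1276} = \frac{1}{0 - 1276} = \frac{1}{-1276} = - \frac{1}{1276}$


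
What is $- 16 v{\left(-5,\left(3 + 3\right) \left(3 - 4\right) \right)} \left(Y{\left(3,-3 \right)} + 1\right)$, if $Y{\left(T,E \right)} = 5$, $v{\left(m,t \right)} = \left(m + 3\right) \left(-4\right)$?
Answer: $-768$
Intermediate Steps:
$v{\left(m,t \right)} = -12 - 4 m$ ($v{\left(m,t \right)} = \left(3 + m\right) \left(-4\right) = -12 - 4 m$)
$- 16 v{\left(-5,\left(3 + 3\right) \left(3 - 4\right) \right)} \left(Y{\left(3,-3 \right)} + 1\right) = - 16 \left(-12 - -20\right) \left(5 + 1\right) = - 16 \left(-12 + 20\right) 6 = - 16 \cdot 8 \cdot 6 = \left(-16\right) 48 = -768$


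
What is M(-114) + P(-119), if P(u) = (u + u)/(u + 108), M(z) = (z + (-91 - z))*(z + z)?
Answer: 228466/11 ≈ 20770.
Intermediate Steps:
M(z) = -182*z
P(u) = 2*u/(108 + u) (P(u) = (2*u)/(108 + u) = 2*u/(108 + u))
M(-114) + P(-119) = -182*(-114) + 2*(-119)/(108 - 119) = 20748 + 2*(-119)/(-11) = 20748 + 2*(-119)*(-1/11) = 20748 + 238/11 = 228466/11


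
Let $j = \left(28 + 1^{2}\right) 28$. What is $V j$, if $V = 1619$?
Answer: $1314628$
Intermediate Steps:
$j = 812$ ($j = \left(28 + 1\right) 28 = 29 \cdot 28 = 812$)
$V j = 1619 \cdot 812 = 1314628$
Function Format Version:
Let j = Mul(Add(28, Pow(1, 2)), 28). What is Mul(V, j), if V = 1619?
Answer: 1314628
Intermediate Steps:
j = 812 (j = Mul(Add(28, 1), 28) = Mul(29, 28) = 812)
Mul(V, j) = Mul(1619, 812) = 1314628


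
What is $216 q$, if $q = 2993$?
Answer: $646488$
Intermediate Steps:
$216 q = 216 \cdot 2993 = 646488$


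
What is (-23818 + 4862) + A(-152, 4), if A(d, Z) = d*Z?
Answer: -19564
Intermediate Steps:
A(d, Z) = Z*d
(-23818 + 4862) + A(-152, 4) = (-23818 + 4862) + 4*(-152) = -18956 - 608 = -19564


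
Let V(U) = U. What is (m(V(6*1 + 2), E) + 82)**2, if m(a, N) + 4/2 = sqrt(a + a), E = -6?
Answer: 7056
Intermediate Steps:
m(a, N) = -2 + sqrt(2)*sqrt(a) (m(a, N) = -2 + sqrt(a + a) = -2 + sqrt(2*a) = -2 + sqrt(2)*sqrt(a))
(m(V(6*1 + 2), E) + 82)**2 = ((-2 + sqrt(2)*sqrt(6*1 + 2)) + 82)**2 = ((-2 + sqrt(2)*sqrt(6 + 2)) + 82)**2 = ((-2 + sqrt(2)*sqrt(8)) + 82)**2 = ((-2 + sqrt(2)*(2*sqrt(2))) + 82)**2 = ((-2 + 4) + 82)**2 = (2 + 82)**2 = 84**2 = 7056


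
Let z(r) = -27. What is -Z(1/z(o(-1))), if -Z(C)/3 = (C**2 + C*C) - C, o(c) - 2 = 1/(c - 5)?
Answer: 29/243 ≈ 0.11934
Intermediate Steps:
o(c) = 2 + 1/(-5 + c) (o(c) = 2 + 1/(c - 5) = 2 + 1/(-5 + c))
Z(C) = -6*C**2 + 3*C (Z(C) = -3*((C**2 + C*C) - C) = -3*((C**2 + C**2) - C) = -3*(2*C**2 - C) = -3*(-C + 2*C**2) = -6*C**2 + 3*C)
-Z(1/z(o(-1))) = -3*(1 - 2/(-27))/(-27) = -3*(-1)*(1 - 2*(-1/27))/27 = -3*(-1)*(1 + 2/27)/27 = -3*(-1)*29/(27*27) = -1*(-29/243) = 29/243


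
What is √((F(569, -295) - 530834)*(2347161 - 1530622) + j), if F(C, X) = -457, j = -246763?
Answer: 14*I*√2213367697 ≈ 6.5865e+5*I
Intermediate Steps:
√((F(569, -295) - 530834)*(2347161 - 1530622) + j) = √((-457 - 530834)*(2347161 - 1530622) - 246763) = √(-531291*816539 - 246763) = √(-433819821849 - 246763) = √(-433820068612) = 14*I*√2213367697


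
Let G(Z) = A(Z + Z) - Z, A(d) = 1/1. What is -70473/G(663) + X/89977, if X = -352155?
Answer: 6107822511/59564774 ≈ 102.54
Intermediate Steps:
A(d) = 1
G(Z) = 1 - Z
-70473/G(663) + X/89977 = -70473/(1 - 1*663) - 352155/89977 = -70473/(1 - 663) - 352155*1/89977 = -70473/(-662) - 352155/89977 = -70473*(-1/662) - 352155/89977 = 70473/662 - 352155/89977 = 6107822511/59564774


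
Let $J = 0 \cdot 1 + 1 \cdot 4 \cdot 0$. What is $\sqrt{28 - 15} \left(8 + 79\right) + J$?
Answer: $87 \sqrt{13} \approx 313.68$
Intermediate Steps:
$J = 0$ ($J = 0 + 4 \cdot 0 = 0 + 0 = 0$)
$\sqrt{28 - 15} \left(8 + 79\right) + J = \sqrt{28 - 15} \left(8 + 79\right) + 0 = \sqrt{13} \cdot 87 + 0 = 87 \sqrt{13} + 0 = 87 \sqrt{13}$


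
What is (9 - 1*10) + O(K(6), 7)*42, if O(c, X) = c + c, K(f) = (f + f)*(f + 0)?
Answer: 6047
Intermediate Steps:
K(f) = 2*f**2 (K(f) = (2*f)*f = 2*f**2)
O(c, X) = 2*c
(9 - 1*10) + O(K(6), 7)*42 = (9 - 1*10) + (2*(2*6**2))*42 = (9 - 10) + (2*(2*36))*42 = -1 + (2*72)*42 = -1 + 144*42 = -1 + 6048 = 6047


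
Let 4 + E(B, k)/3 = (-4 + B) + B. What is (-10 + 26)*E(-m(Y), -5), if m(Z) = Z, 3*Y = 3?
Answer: -480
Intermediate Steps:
Y = 1 (Y = (⅓)*3 = 1)
E(B, k) = -24 + 6*B (E(B, k) = -12 + 3*((-4 + B) + B) = -12 + 3*(-4 + 2*B) = -12 + (-12 + 6*B) = -24 + 6*B)
(-10 + 26)*E(-m(Y), -5) = (-10 + 26)*(-24 + 6*(-1*1)) = 16*(-24 + 6*(-1)) = 16*(-24 - 6) = 16*(-30) = -480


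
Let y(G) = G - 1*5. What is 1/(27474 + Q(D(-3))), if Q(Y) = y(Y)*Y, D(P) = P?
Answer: 1/27498 ≈ 3.6366e-5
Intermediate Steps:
y(G) = -5 + G (y(G) = G - 5 = -5 + G)
Q(Y) = Y*(-5 + Y) (Q(Y) = (-5 + Y)*Y = Y*(-5 + Y))
1/(27474 + Q(D(-3))) = 1/(27474 - 3*(-5 - 3)) = 1/(27474 - 3*(-8)) = 1/(27474 + 24) = 1/27498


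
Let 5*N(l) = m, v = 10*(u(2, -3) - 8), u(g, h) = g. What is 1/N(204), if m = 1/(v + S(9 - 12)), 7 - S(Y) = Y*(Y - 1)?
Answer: -325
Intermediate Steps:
v = -60 (v = 10*(2 - 8) = 10*(-6) = -60)
S(Y) = 7 - Y*(-1 + Y) (S(Y) = 7 - Y*(Y - 1) = 7 - Y*(-1 + Y))
m = -1/65 (m = 1/(-60 + (7 + (9 - 12) - (9 - 12)²)) = 1/(-60 + (7 - 3 - 1*(-3)²)) = 1/(-60 + (7 - 3 - 1*9)) = 1/(-60 + (7 - 3 - 9)) = 1/(-60 - 5) = 1/(-65) = -1/65 ≈ -0.015385)
N(l) = -1/325 (N(l) = (⅕)*(-1/65) = -1/325)
1/N(204) = 1/(-1/325) = -325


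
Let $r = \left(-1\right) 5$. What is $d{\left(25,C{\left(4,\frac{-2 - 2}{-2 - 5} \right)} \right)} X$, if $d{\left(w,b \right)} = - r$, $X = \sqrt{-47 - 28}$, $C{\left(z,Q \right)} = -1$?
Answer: $25 i \sqrt{3} \approx 43.301 i$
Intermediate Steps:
$r = -5$
$X = 5 i \sqrt{3}$ ($X = \sqrt{-75} = 5 i \sqrt{3} \approx 8.6602 i$)
$d{\left(w,b \right)} = 5$ ($d{\left(w,b \right)} = \left(-1\right) \left(-5\right) = 5$)
$d{\left(25,C{\left(4,\frac{-2 - 2}{-2 - 5} \right)} \right)} X = 5 \cdot 5 i \sqrt{3} = 25 i \sqrt{3}$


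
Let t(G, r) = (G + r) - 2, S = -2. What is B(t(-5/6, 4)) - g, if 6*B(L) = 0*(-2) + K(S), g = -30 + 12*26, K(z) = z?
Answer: -847/3 ≈ -282.33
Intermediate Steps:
t(G, r) = -2 + G + r
g = 282 (g = -30 + 312 = 282)
B(L) = -⅓ (B(L) = (0*(-2) - 2)/6 = (0 - 2)/6 = (⅙)*(-2) = -⅓)
B(t(-5/6, 4)) - g = -⅓ - 1*282 = -⅓ - 282 = -847/3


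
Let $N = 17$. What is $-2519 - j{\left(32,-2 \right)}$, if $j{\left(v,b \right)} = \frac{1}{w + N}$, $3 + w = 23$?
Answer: $- \frac{93204}{37} \approx -2519.0$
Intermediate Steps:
$w = 20$ ($w = -3 + 23 = 20$)
$j{\left(v,b \right)} = \frac{1}{37}$ ($j{\left(v,b \right)} = \frac{1}{20 + 17} = \frac{1}{37}$)
$-2519 - j{\left(32,-2 \right)} = -2519 - \frac{1}{37} = - \frac{93204}{37}$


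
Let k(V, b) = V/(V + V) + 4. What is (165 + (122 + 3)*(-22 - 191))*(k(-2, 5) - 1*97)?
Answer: 2447550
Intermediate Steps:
k(V, b) = 9/2 (k(V, b) = V/((2*V)) + 4 = (1/(2*V))*V + 4 = ½ + 4 = 9/2)
(165 + (122 + 3)*(-22 - 191))*(k(-2, 5) - 1*97) = (165 + (122 + 3)*(-22 - 191))*(9/2 - 1*97) = (165 + 125*(-213))*(9/2 - 97) = (165 - 26625)*(-185/2) = -26460*(-185/2) = 2447550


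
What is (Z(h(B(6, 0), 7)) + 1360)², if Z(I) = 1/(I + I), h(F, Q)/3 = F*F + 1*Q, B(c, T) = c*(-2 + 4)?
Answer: 1518220729921/820836 ≈ 1.8496e+6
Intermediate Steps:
B(c, T) = 2*c (B(c, T) = c*2 = 2*c)
h(F, Q) = 3*Q + 3*F² (h(F, Q) = 3*(F*F + 1*Q) = 3*(F² + Q) = 3*(Q + F²) = 3*Q + 3*F²)
Z(I) = 1/(2*I)
(Z(h(B(6, 0), 7)) + 1360)² = (1/(2*(3*7 + 3*(2*6)²)) + 1360)² = (1/(2*(21 + 3*12²)) + 1360)² = (1/(2*(21 + 3*144)) + 1360)² = (1/(2*(21 + 432)) + 1360)² = ((½)/453 + 1360)² = ((½)*(1/453) + 1360)² = (1/906 + 1360)² = (1232161/906)² = 1518220729921/820836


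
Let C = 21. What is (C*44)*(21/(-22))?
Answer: -882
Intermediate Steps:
(C*44)*(21/(-22)) = (21*44)*(21/(-22)) = 924*(21*(-1/22)) = 924*(-21/22) = -882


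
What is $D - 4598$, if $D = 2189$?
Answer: $-2409$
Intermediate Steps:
$D - 4598 = 2189 - 4598 = -2409$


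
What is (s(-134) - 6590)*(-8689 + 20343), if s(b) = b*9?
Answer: -90854584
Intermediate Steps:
s(b) = 9*b
(s(-134) - 6590)*(-8689 + 20343) = (9*(-134) - 6590)*(-8689 + 20343) = (-1206 - 6590)*11654 = -7796*11654 = -90854584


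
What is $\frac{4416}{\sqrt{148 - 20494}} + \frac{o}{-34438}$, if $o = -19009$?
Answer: $\frac{19009}{34438} - \frac{736 i \sqrt{20346}}{3391} \approx 0.55198 - 30.959 i$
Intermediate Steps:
$\frac{4416}{\sqrt{148 - 20494}} + \frac{o}{-34438} = \frac{4416}{\sqrt{148 - 20494}} - \frac{19009}{-34438} = \frac{4416}{\sqrt{-20346}} - - \frac{19009}{34438} = \frac{4416}{i \sqrt{20346}} + \frac{19009}{34438} = 4416 \left(- \frac{i \sqrt{20346}}{20346}\right) + \frac{19009}{34438} = - \frac{736 i \sqrt{20346}}{3391} + \frac{19009}{34438} = \frac{19009}{34438} - \frac{736 i \sqrt{20346}}{3391}$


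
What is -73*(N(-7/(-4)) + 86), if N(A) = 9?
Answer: -6935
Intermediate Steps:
-73*(N(-7/(-4)) + 86) = -73*(9 + 86) = -73*95 = -6935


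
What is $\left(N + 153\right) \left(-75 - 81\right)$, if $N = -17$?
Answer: $-21216$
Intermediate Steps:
$\left(N + 153\right) \left(-75 - 81\right) = \left(-17 + 153\right) \left(-75 - 81\right) = 136 \left(-75 - 81\right) = 136 \left(-156\right) = -21216$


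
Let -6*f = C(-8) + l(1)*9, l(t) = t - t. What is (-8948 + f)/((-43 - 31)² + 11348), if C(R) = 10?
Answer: -26849/50472 ≈ -0.53196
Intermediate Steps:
l(t) = 0
f = -5/3 (f = -(10 + 0*9)/6 = -(10 + 0)/6 = -⅙*10 = -5/3 ≈ -1.6667)
(-8948 + f)/((-43 - 31)² + 11348) = (-8948 - 5/3)/((-43 - 31)² + 11348) = -26849/(3*((-74)² + 11348)) = -26849/(3*(5476 + 11348)) = -26849/3/16824 = -26849/3*1/16824 = -26849/50472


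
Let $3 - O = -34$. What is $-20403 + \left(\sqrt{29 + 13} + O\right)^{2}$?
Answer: $-18992 + 74 \sqrt{42} \approx -18512.0$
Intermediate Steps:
$O = 37$ ($O = 3 - -34 = 3 + 34 = 37$)
$-20403 + \left(\sqrt{29 + 13} + O\right)^{2} = -20403 + \left(\sqrt{29 + 13} + 37\right)^{2} = -20403 + \left(\sqrt{42} + 37\right)^{2} = -20403 + \left(37 + \sqrt{42}\right)^{2}$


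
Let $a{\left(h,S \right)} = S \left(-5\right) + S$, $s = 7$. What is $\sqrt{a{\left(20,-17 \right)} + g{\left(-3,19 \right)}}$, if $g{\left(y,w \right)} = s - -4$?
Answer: $\sqrt{79} \approx 8.8882$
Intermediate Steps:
$g{\left(y,w \right)} = 11$ ($g{\left(y,w \right)} = 7 - -4 = 7 + 4 = 11$)
$a{\left(h,S \right)} = - 4 S$ ($a{\left(h,S \right)} = - 5 S + S = - 4 S$)
$\sqrt{a{\left(20,-17 \right)} + g{\left(-3,19 \right)}} = \sqrt{\left(-4\right) \left(-17\right) + 11} = \sqrt{68 + 11} = \sqrt{79}$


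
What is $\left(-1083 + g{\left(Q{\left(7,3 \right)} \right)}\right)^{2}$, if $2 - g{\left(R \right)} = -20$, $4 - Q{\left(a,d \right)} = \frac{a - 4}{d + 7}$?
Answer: $1125721$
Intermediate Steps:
$Q{\left(a,d \right)} = 4 - \frac{-4 + a}{7 + d}$ ($Q{\left(a,d \right)} = 4 - \frac{a - 4}{d + 7} = 4 - \frac{-4 + a}{7 + d}$)
$g{\left(R \right)} = 22$ ($g{\left(R \right)} = 2 - -20 = 2 + 20 = 22$)
$\left(-1083 + g{\left(Q{\left(7,3 \right)} \right)}\right)^{2} = \left(-1083 + 22\right)^{2} = \left(-1061\right)^{2} = 1125721$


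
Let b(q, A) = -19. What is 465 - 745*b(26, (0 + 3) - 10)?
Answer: 14620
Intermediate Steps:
465 - 745*b(26, (0 + 3) - 10) = 465 - 745*(-19) = 465 + 14155 = 14620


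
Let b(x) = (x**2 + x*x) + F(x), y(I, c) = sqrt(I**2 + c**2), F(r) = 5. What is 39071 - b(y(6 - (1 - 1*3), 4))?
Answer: 38906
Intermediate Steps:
b(x) = 5 + 2*x**2 (b(x) = (x**2 + x*x) + 5 = (x**2 + x**2) + 5 = 2*x**2 + 5 = 5 + 2*x**2)
39071 - b(y(6 - (1 - 1*3), 4)) = 39071 - (5 + 2*(sqrt((6 - (1 - 1*3))**2 + 4**2))**2) = 39071 - (5 + 2*(sqrt((6 - (1 - 3))**2 + 16))**2) = 39071 - (5 + 2*(sqrt((6 - 1*(-2))**2 + 16))**2) = 39071 - (5 + 2*(sqrt((6 + 2)**2 + 16))**2) = 39071 - (5 + 2*(sqrt(8**2 + 16))**2) = 39071 - (5 + 2*(sqrt(64 + 16))**2) = 39071 - (5 + 2*(sqrt(80))**2) = 39071 - (5 + 2*(4*sqrt(5))**2) = 39071 - (5 + 2*80) = 39071 - (5 + 160) = 39071 - 1*165 = 39071 - 165 = 38906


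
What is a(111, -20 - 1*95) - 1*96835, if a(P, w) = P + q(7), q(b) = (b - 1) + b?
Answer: -96711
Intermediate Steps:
q(b) = -1 + 2*b (q(b) = (-1 + b) + b = -1 + 2*b)
a(P, w) = 13 + P (a(P, w) = P + (-1 + 2*7) = P + (-1 + 14) = P + 13 = 13 + P)
a(111, -20 - 1*95) - 1*96835 = (13 + 111) - 1*96835 = 124 - 96835 = -96711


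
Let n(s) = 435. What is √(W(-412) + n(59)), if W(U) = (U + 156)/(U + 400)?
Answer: 37*√3/3 ≈ 21.362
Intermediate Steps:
W(U) = (156 + U)/(400 + U)
√(W(-412) + n(59)) = √((156 - 412)/(400 - 412) + 435) = √(-256/(-12) + 435) = √(-1/12*(-256) + 435) = √(64/3 + 435) = √(1369/3) = 37*√3/3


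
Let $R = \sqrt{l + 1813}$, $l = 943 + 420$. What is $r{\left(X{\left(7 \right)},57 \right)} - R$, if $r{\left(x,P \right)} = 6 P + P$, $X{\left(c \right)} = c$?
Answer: $399 - 2 \sqrt{794} \approx 342.64$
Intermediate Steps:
$l = 1363$
$r{\left(x,P \right)} = 7 P$
$R = 2 \sqrt{794}$ ($R = \sqrt{1363 + 1813} = \sqrt{3176} = 2 \sqrt{794} \approx 56.356$)
$r{\left(X{\left(7 \right)},57 \right)} - R = 7 \cdot 57 - 2 \sqrt{794} = 399 - 2 \sqrt{794}$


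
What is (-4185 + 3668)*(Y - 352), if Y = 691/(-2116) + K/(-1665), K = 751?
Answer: 642571498987/3523140 ≈ 1.8239e+5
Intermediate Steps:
Y = -2739631/3523140 (Y = 691/(-2116) + 751/(-1665) = 691*(-1/2116) + 751*(-1/1665) = -691/2116 - 751/1665 = -2739631/3523140 ≈ -0.77761)
(-4185 + 3668)*(Y - 352) = (-4185 + 3668)*(-2739631/3523140 - 352) = -517*(-1242884911/3523140) = 642571498987/3523140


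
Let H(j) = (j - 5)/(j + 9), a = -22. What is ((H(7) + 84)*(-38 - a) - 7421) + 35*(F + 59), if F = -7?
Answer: -6947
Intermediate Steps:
H(j) = (-5 + j)/(9 + j)
((H(7) + 84)*(-38 - a) - 7421) + 35*(F + 59) = (((-5 + 7)/(9 + 7) + 84)*(-38 - 1*(-22)) - 7421) + 35*(-7 + 59) = ((2/16 + 84)*(-38 + 22) - 7421) + 35*52 = (((1/16)*2 + 84)*(-16) - 7421) + 1820 = ((⅛ + 84)*(-16) - 7421) + 1820 = ((673/8)*(-16) - 7421) + 1820 = (-1346 - 7421) + 1820 = -8767 + 1820 = -6947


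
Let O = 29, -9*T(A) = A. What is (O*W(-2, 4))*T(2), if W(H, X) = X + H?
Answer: -116/9 ≈ -12.889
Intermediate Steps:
T(A) = -A/9
W(H, X) = H + X
(O*W(-2, 4))*T(2) = (29*(-2 + 4))*(-1/9*2) = (29*2)*(-2/9) = 58*(-2/9) = -116/9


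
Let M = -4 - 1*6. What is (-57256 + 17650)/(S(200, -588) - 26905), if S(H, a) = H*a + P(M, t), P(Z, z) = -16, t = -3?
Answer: 39606/144521 ≈ 0.27405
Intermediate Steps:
M = -10 (M = -4 - 6 = -10)
S(H, a) = -16 + H*a (S(H, a) = H*a - 16 = -16 + H*a)
(-57256 + 17650)/(S(200, -588) - 26905) = (-57256 + 17650)/((-16 + 200*(-588)) - 26905) = -39606/((-16 - 117600) - 26905) = -39606/(-117616 - 26905) = -39606/(-144521) = -39606*(-1/144521) = 39606/144521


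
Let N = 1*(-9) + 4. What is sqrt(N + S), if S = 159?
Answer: sqrt(154) ≈ 12.410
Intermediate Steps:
N = -5 (N = -9 + 4 = -5)
sqrt(N + S) = sqrt(-5 + 159) = sqrt(154)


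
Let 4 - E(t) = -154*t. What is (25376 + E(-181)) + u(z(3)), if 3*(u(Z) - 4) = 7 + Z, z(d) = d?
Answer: -7460/3 ≈ -2486.7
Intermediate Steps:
u(Z) = 19/3 + Z/3 (u(Z) = 4 + (7 + Z)/3 = 4 + (7/3 + Z/3) = 19/3 + Z/3)
E(t) = 4 + 154*t (E(t) = 4 - (-154)*t = 4 + 154*t)
(25376 + E(-181)) + u(z(3)) = (25376 + (4 + 154*(-181))) + (19/3 + (1/3)*3) = (25376 + (4 - 27874)) + (19/3 + 1) = (25376 - 27870) + 22/3 = -2494 + 22/3 = -7460/3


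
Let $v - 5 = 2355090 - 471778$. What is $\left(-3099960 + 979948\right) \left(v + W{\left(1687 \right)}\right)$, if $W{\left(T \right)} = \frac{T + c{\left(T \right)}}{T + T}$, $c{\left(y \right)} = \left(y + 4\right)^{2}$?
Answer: $- \frac{6738641232596356}{1687} \approx -3.9945 \cdot 10^{12}$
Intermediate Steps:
$c{\left(y \right)} = \left(4 + y\right)^{2}$
$W{\left(T \right)} = \frac{T + \left(4 + T\right)^{2}}{2 T}$ ($W{\left(T \right)} = \frac{T + \left(4 + T\right)^{2}}{T + T} = \frac{T + \left(4 + T\right)^{2}}{2 T}$)
$v = 1883317$ ($v = 5 + \left(2355090 - 471778\right) = 5 + 1883312 = 1883317$)
$\left(-3099960 + 979948\right) \left(v + W{\left(1687 \right)}\right) = \left(-3099960 + 979948\right) \left(1883317 + \frac{1687 + \left(4 + 1687\right)^{2}}{2 \cdot 1687}\right) = - 2120012 \left(1883317 + \frac{1}{2} \cdot \frac{1}{1687} \left(1687 + 1691^{2}\right)\right) = - 2120012 \left(1883317 + \frac{1}{2} \cdot \frac{1}{1687} \left(1687 + 2859481\right)\right) = - 2120012 \left(1883317 + \frac{1}{2} \cdot \frac{1}{1687} \cdot 2861168\right) = - 2120012 \left(1883317 + \frac{1430584}{1687}\right) = \left(-2120012\right) \frac{3178586363}{1687} = - \frac{6738641232596356}{1687}$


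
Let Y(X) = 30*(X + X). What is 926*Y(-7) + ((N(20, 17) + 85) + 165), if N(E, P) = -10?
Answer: -388680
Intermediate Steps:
Y(X) = 60*X (Y(X) = 30*(2*X) = 60*X)
926*Y(-7) + ((N(20, 17) + 85) + 165) = 926*(60*(-7)) + ((-10 + 85) + 165) = 926*(-420) + (75 + 165) = -388920 + 240 = -388680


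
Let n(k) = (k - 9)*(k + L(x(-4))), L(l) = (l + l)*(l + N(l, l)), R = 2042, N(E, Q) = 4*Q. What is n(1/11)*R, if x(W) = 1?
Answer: -22212876/121 ≈ -1.8358e+5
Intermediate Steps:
L(l) = 10*l² (L(l) = (l + l)*(l + 4*l) = (2*l)*(5*l) = 10*l²)
n(k) = (-9 + k)*(10 + k) (n(k) = (k - 9)*(k + 10*1²) = (-9 + k)*(k + 10*1) = (-9 + k)*(k + 10) = (-9 + k)*(10 + k))
n(1/11)*R = (-90 + 1/11 + (1/11)²)*2042 = (-90 + 1/11 + 1/121)*2042 = -10878/121*2042 = -22212876/121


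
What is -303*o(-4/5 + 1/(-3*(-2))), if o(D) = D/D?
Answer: -303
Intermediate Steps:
o(D) = 1
-303*o(-4/5 + 1/(-3*(-2))) = -303*1 = -303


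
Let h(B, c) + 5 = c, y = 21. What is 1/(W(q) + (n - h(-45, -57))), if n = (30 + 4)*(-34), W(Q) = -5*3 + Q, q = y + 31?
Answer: -1/1057 ≈ -0.00094607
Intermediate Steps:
h(B, c) = -5 + c
q = 52 (q = 21 + 31 = 52)
W(Q) = -15 + Q
n = -1156 (n = 34*(-34) = -1156)
1/(W(q) + (n - h(-45, -57))) = 1/((-15 + 52) + (-1156 - (-5 - 57))) = 1/(37 + (-1156 - 1*(-62))) = 1/(37 + (-1156 + 62)) = 1/(37 - 1094) = 1/(-1057) = -1/1057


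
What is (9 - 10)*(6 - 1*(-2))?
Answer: -8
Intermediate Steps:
(9 - 10)*(6 - 1*(-2)) = -(6 + 2) = -1*8 = -8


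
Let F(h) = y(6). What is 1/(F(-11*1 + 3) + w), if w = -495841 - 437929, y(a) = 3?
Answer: -1/933767 ≈ -1.0709e-6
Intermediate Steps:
w = -933770
F(h) = 3
1/(F(-11*1 + 3) + w) = 1/(3 - 933770) = 1/(-933767) = -1/933767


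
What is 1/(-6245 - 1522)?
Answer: -1/7767 ≈ -0.00012875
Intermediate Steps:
1/(-6245 - 1522) = 1/(-7767) = -1/7767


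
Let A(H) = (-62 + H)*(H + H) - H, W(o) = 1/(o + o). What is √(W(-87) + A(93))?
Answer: √171755574/174 ≈ 75.319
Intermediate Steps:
W(o) = 1/(2*o)
A(H) = -H + 2*H*(-62 + H) (A(H) = (-62 + H)*(2*H) - H = 2*H*(-62 + H) - H = -H + 2*H*(-62 + H))
√(W(-87) + A(93)) = √((½)/(-87) + 93*(-125 + 2*93)) = √((½)*(-1/87) + 93*(-125 + 186)) = √(-1/174 + 93*61) = √(-1/174 + 5673) = √(987101/174) = √171755574/174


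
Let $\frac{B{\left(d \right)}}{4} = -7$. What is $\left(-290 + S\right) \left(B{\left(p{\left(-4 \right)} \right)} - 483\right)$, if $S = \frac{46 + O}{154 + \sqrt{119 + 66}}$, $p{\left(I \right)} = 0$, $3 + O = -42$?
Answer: $\frac{3486980196}{23531} + \frac{511 \sqrt{185}}{23531} \approx 1.4819 \cdot 10^{5}$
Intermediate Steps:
$O = -45$ ($O = -3 - 42 = -45$)
$B{\left(d \right)} = -28$ ($B{\left(d \right)} = 4 \left(-7\right) = -28$)
$S = \frac{1}{154 + \sqrt{185}}$ ($S = \frac{46 - 45}{154 + \sqrt{119 + 66}} = 1 \frac{1}{154 + \sqrt{185}} = \frac{1}{154 + \sqrt{185}} \approx 0.0059665$)
$\left(-290 + S\right) \left(B{\left(p{\left(-4 \right)} \right)} - 483\right) = \left(-290 + \left(\frac{154}{23531} - \frac{\sqrt{185}}{23531}\right)\right) \left(-28 - 483\right) = \left(- \frac{6823836}{23531} - \frac{\sqrt{185}}{23531}\right) \left(-511\right) = \frac{3486980196}{23531} + \frac{511 \sqrt{185}}{23531}$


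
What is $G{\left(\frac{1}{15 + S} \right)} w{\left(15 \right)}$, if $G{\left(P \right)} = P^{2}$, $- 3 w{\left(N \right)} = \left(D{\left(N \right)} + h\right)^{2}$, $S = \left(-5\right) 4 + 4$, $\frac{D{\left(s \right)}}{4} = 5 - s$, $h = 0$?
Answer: $- \frac{1600}{3} \approx -533.33$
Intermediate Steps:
$D{\left(s \right)} = 20 - 4 s$ ($D{\left(s \right)} = 4 \left(5 - s\right) = 20 - 4 s$)
$S = -16$ ($S = -20 + 4 = -16$)
$w{\left(N \right)} = - \frac{\left(20 - 4 N\right)^{2}}{3}$ ($w{\left(N \right)} = - \frac{\left(\left(20 - 4 N\right) + 0\right)^{2}}{3} = - \frac{\left(20 - 4 N\right)^{2}}{3}$)
$G{\left(\frac{1}{15 + S} \right)} w{\left(15 \right)} = \left(\frac{1}{15 - 16}\right)^{2} \left(- \frac{16 \left(-5 + 15\right)^{2}}{3}\right) = \left(\frac{1}{-1}\right)^{2} \left(- \frac{16 \cdot 10^{2}}{3}\right) = \left(-1\right)^{2} \left(\left(- \frac{16}{3}\right) 100\right) = 1 \left(- \frac{1600}{3}\right) = - \frac{1600}{3}$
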